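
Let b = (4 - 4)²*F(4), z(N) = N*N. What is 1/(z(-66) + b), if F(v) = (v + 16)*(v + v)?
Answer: 1/4356 ≈ 0.00022957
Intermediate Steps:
z(N) = N²
F(v) = 2*v*(16 + v) (F(v) = (16 + v)*(2*v) = 2*v*(16 + v))
b = 0 (b = (4 - 4)²*(2*4*(16 + 4)) = 0²*(2*4*20) = 0*160 = 0)
1/(z(-66) + b) = 1/((-66)² + 0) = 1/(4356 + 0) = 1/4356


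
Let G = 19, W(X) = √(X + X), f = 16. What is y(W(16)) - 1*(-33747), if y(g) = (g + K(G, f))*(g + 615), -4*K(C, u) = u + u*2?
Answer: 26399 + 2412*√2 ≈ 29810.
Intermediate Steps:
W(X) = √2*√X (W(X) = √(2*X) = √2*√X)
K(C, u) = -3*u/4 (K(C, u) = -(u + u*2)/4 = -(u + 2*u)/4 = -3*u/4)
y(g) = (-12 + g)*(615 + g) (y(g) = (g - ¾*16)*(g + 615) = (g - 12)*(615 + g) = (-12 + g)*(615 + g))
y(W(16)) - 1*(-33747) = (-7380 + (√2*√16)² + 603*(√2*√16)) - 1*(-33747) = (-7380 + (√2*4)² + 603*(√2*4)) + 33747 = (-7380 + (4*√2)² + 603*(4*√2)) + 33747 = (-7380 + 32 + 2412*√2) + 33747 = (-7348 + 2412*√2) + 33747 = 26399 + 2412*√2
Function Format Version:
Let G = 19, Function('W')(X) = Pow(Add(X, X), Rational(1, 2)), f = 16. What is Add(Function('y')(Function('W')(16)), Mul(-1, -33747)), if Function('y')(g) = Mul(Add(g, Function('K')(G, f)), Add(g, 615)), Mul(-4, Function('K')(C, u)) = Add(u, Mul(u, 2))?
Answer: Add(26399, Mul(2412, Pow(2, Rational(1, 2)))) ≈ 29810.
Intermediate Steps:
Function('W')(X) = Mul(Pow(2, Rational(1, 2)), Pow(X, Rational(1, 2))) (Function('W')(X) = Pow(Mul(2, X), Rational(1, 2)) = Mul(Pow(2, Rational(1, 2)), Pow(X, Rational(1, 2))))
Function('K')(C, u) = Mul(Rational(-3, 4), u) (Function('K')(C, u) = Mul(Rational(-1, 4), Add(u, Mul(u, 2))) = Mul(Rational(-1, 4), Add(u, Mul(2, u))) = Mul(Rational(-1, 4), Mul(3, u)) = Mul(Rational(-3, 4), u))
Function('y')(g) = Mul(Add(-12, g), Add(615, g)) (Function('y')(g) = Mul(Add(g, Mul(Rational(-3, 4), 16)), Add(g, 615)) = Mul(Add(g, -12), Add(615, g)) = Mul(Add(-12, g), Add(615, g)))
Add(Function('y')(Function('W')(16)), Mul(-1, -33747)) = Add(Add(-7380, Pow(Mul(Pow(2, Rational(1, 2)), Pow(16, Rational(1, 2))), 2), Mul(603, Mul(Pow(2, Rational(1, 2)), Pow(16, Rational(1, 2))))), Mul(-1, -33747)) = Add(Add(-7380, Pow(Mul(Pow(2, Rational(1, 2)), 4), 2), Mul(603, Mul(Pow(2, Rational(1, 2)), 4))), 33747) = Add(Add(-7380, Pow(Mul(4, Pow(2, Rational(1, 2))), 2), Mul(603, Mul(4, Pow(2, Rational(1, 2))))), 33747) = Add(Add(-7380, 32, Mul(2412, Pow(2, Rational(1, 2)))), 33747) = Add(Add(-7348, Mul(2412, Pow(2, Rational(1, 2)))), 33747) = Add(26399, Mul(2412, Pow(2, Rational(1, 2))))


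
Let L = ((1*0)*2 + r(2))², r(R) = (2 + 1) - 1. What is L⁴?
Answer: 256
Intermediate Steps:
r(R) = 2 (r(R) = 3 - 1 = 2)
L = 4 (L = ((1*0)*2 + 2)² = (0*2 + 2)² = (0 + 2)² = 2² = 4)
L⁴ = 4⁴ = 256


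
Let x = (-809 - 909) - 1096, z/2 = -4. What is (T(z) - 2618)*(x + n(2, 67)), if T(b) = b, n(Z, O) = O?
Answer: 7213622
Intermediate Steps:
z = -8 (z = 2*(-4) = -8)
x = -2814 (x = -1718 - 1096 = -2814)
(T(z) - 2618)*(x + n(2, 67)) = (-8 - 2618)*(-2814 + 67) = -2626*(-2747) = 7213622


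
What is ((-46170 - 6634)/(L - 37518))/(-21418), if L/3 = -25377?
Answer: -614/28303887 ≈ -2.1693e-5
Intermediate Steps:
L = -76131 (L = 3*(-25377) = -76131)
((-46170 - 6634)/(L - 37518))/(-21418) = ((-46170 - 6634)/(-76131 - 37518))/(-21418) = -52804/(-113649)*(-1/21418) = -52804*(-1/113649)*(-1/21418) = (1228/2643)*(-1/21418) = -614/28303887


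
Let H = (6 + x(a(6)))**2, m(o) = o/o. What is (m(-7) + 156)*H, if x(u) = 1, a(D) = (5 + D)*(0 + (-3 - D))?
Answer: 7693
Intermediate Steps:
a(D) = (-3 - D)*(5 + D) (a(D) = (5 + D)*(-3 - D) = (-3 - D)*(5 + D))
m(o) = 1
H = 49 (H = (6 + 1)**2 = 7**2 = 49)
(m(-7) + 156)*H = (1 + 156)*49 = 157*49 = 7693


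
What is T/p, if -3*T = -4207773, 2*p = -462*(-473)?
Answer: 1402591/109263 ≈ 12.837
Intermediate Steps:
p = 109263 (p = (-462*(-473))/2 = (½)*218526 = 109263)
T = 1402591 (T = -⅓*(-4207773) = 1402591)
T/p = 1402591/109263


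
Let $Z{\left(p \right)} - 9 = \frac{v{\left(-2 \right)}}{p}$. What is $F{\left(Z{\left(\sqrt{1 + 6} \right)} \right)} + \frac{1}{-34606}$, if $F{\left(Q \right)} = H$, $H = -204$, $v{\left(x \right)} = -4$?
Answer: $- \frac{7059625}{34606} \approx -204.0$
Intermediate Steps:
$Z{\left(p \right)} = 9 - \frac{4}{p}$
$F{\left(Q \right)} = -204$
$F{\left(Z{\left(\sqrt{1 + 6} \right)} \right)} + \frac{1}{-34606} = -204 + \frac{1}{-34606} = -204 - \frac{1}{34606} = - \frac{7059625}{34606}$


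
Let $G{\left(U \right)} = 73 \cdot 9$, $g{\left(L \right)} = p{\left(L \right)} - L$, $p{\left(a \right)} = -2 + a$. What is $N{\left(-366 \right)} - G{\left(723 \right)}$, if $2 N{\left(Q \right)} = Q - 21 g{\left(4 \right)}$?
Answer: $-819$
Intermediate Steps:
$g{\left(L \right)} = -2$ ($g{\left(L \right)} = \left(-2 + L\right) - L = -2$)
$G{\left(U \right)} = 657$
$N{\left(Q \right)} = 21 + \frac{Q}{2}$ ($N{\left(Q \right)} = \frac{Q - -42}{2} = \frac{Q + 42}{2} = \frac{42 + Q}{2} = 21 + \frac{Q}{2}$)
$N{\left(-366 \right)} - G{\left(723 \right)} = \left(21 + \frac{1}{2} \left(-366\right)\right) - 657 = \left(21 - 183\right) - 657 = -162 - 657 = -819$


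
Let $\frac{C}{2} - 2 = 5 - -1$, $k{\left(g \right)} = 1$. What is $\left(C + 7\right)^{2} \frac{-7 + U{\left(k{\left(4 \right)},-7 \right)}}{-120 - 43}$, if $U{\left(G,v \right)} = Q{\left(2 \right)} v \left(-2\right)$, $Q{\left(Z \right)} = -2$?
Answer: $\frac{18515}{163} \approx 113.59$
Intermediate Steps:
$U{\left(G,v \right)} = 4 v$ ($U{\left(G,v \right)} = - 2 v \left(-2\right) = 4 v$)
$C = 16$ ($C = 4 + 2 \left(5 - -1\right) = 4 + 2 \left(5 + 1\right) = 4 + 2 \cdot 6 = 4 + 12 = 16$)
$\left(C + 7\right)^{2} \frac{-7 + U{\left(k{\left(4 \right)},-7 \right)}}{-120 - 43} = \left(16 + 7\right)^{2} \frac{-7 + 4 \left(-7\right)}{-120 - 43} = 23^{2} \frac{-7 - 28}{-163} = 529 \left(\left(-35\right) \left(- \frac{1}{163}\right)\right) = 529 \cdot \frac{35}{163} = \frac{18515}{163}$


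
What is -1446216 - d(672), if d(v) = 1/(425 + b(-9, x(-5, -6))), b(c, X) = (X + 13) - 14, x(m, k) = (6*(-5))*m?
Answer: -830127985/574 ≈ -1.4462e+6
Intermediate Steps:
x(m, k) = -30*m
b(c, X) = -1 + X (b(c, X) = (13 + X) - 14 = -1 + X)
d(v) = 1/574 (d(v) = 1/(425 + (-1 - 30*(-5))) = 1/(425 + (-1 + 150)) = 1/(425 + 149) = 1/574)
-1446216 - d(672) = -1446216 - 1*1/574 = -1446216 - 1/574 = -830127985/574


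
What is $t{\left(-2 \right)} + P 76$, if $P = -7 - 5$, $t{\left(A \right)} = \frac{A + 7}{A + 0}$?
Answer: $- \frac{1829}{2} \approx -914.5$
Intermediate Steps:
$t{\left(A \right)} = \frac{7 + A}{A}$
$P = -12$
$t{\left(-2 \right)} + P 76 = \frac{7 - 2}{-2} - 912 = \left(- \frac{1}{2}\right) 5 - 912 = - \frac{5}{2} - 912 = - \frac{1829}{2}$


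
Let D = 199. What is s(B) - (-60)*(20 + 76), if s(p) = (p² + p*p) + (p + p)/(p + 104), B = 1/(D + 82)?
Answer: 13291979112372/2307635225 ≈ 5760.0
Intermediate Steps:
B = 1/281 (B = 1/(199 + 82) = 1/281 ≈ 0.0035587)
s(p) = 2*p² + 2*p/(104 + p) (s(p) = (p² + p²) + (2*p)/(104 + p) = 2*p² + 2*p/(104 + p))
s(B) - (-60)*(20 + 76) = 2*(1/281)*(1 + (1/281)² + 104*(1/281))/(104 + 1/281) - (-60)*(20 + 76) = 2*(1/281)*(1 + 1/78961 + 104/281)/(29225/281) - (-60)*96 = 2*(1/281)*(281/29225)*(108186/78961) - 1*(-5760) = 216372/2307635225 + 5760 = 13291979112372/2307635225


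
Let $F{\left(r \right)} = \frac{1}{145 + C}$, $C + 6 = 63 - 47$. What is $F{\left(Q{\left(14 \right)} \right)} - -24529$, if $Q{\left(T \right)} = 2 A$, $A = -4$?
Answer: $\frac{3801996}{155} \approx 24529.0$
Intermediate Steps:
$Q{\left(T \right)} = -8$ ($Q{\left(T \right)} = 2 \left(-4\right) = -8$)
$C = 10$ ($C = -6 + \left(63 - 47\right) = -6 + 16 = 10$)
$F{\left(r \right)} = \frac{1}{155}$ ($F{\left(r \right)} = \frac{1}{145 + 10} = \frac{1}{155}$)
$F{\left(Q{\left(14 \right)} \right)} - -24529 = \frac{1}{155} - -24529 = \frac{1}{155} + 24529 = \frac{3801996}{155}$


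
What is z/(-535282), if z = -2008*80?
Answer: 80320/267641 ≈ 0.30010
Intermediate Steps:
z = -160640
z/(-535282) = -160640/(-535282) = -160640*(-1/535282) = 80320/267641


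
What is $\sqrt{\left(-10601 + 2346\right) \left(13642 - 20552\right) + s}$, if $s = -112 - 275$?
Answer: $\sqrt{57041663} \approx 7552.6$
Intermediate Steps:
$s = -387$ ($s = -112 - 275 = -387$)
$\sqrt{\left(-10601 + 2346\right) \left(13642 - 20552\right) + s} = \sqrt{\left(-10601 + 2346\right) \left(13642 - 20552\right) - 387} = \sqrt{\left(-8255\right) \left(-6910\right) - 387} = \sqrt{57042050 - 387} = \sqrt{57041663}$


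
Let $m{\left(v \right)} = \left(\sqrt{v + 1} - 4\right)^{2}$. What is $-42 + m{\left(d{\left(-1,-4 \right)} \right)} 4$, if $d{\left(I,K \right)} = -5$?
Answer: $6 - 64 i \approx 6.0 - 64.0 i$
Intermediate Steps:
$m{\left(v \right)} = \left(-4 + \sqrt{1 + v}\right)^{2}$ ($m{\left(v \right)} = \left(\sqrt{1 + v} - 4\right)^{2} = \left(-4 + \sqrt{1 + v}\right)^{2}$)
$-42 + m{\left(d{\left(-1,-4 \right)} \right)} 4 = -42 + \left(-4 + \sqrt{1 - 5}\right)^{2} \cdot 4 = -42 + \left(-4 + \sqrt{-4}\right)^{2} \cdot 4 = -42 + \left(-4 + 2 i\right)^{2} \cdot 4 = -42 + 4 \left(-4 + 2 i\right)^{2}$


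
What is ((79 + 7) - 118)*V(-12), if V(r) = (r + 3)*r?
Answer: -3456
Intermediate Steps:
V(r) = r*(3 + r) (V(r) = (3 + r)*r = r*(3 + r))
((79 + 7) - 118)*V(-12) = ((79 + 7) - 118)*(-12*(3 - 12)) = (86 - 118)*(-12*(-9)) = -32*108 = -3456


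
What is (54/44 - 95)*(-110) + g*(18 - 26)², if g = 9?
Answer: 10891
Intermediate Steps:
(54/44 - 95)*(-110) + g*(18 - 26)² = (54/44 - 95)*(-110) + 9*(18 - 26)² = (54*(1/44) - 95)*(-110) + 9*(-8)² = (27/22 - 95)*(-110) + 9*64 = -2063/22*(-110) + 576 = 10315 + 576 = 10891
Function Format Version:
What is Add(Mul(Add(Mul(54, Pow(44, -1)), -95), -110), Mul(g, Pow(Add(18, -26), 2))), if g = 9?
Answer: 10891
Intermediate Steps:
Add(Mul(Add(Mul(54, Pow(44, -1)), -95), -110), Mul(g, Pow(Add(18, -26), 2))) = Add(Mul(Add(Mul(54, Pow(44, -1)), -95), -110), Mul(9, Pow(Add(18, -26), 2))) = Add(Mul(Add(Mul(54, Rational(1, 44)), -95), -110), Mul(9, Pow(-8, 2))) = Add(Mul(Add(Rational(27, 22), -95), -110), Mul(9, 64)) = Add(Mul(Rational(-2063, 22), -110), 576) = Add(10315, 576) = 10891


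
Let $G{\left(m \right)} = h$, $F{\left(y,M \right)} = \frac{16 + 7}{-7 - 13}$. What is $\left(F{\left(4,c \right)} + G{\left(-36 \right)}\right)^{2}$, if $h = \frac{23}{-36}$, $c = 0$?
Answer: $\frac{25921}{8100} \approx 3.2001$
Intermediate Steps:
$F{\left(y,M \right)} = - \frac{23}{20}$ ($F{\left(y,M \right)} = \frac{23}{-20} = 23 \left(- \frac{1}{20}\right) = - \frac{23}{20}$)
$h = - \frac{23}{36}$ ($h = 23 \left(- \frac{1}{36}\right) = - \frac{23}{36} \approx -0.63889$)
$G{\left(m \right)} = - \frac{23}{36}$
$\left(F{\left(4,c \right)} + G{\left(-36 \right)}\right)^{2} = \left(- \frac{23}{20} - \frac{23}{36}\right)^{2} = \left(- \frac{161}{90}\right)^{2} = \frac{25921}{8100}$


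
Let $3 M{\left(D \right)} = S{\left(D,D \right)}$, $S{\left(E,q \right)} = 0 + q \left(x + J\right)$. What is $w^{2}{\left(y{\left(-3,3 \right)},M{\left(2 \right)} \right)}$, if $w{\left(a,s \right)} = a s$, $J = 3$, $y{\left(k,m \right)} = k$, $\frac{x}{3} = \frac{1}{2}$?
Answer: $81$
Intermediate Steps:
$x = \frac{3}{2} \approx 1.5$
$S{\left(E,q \right)} = \frac{9 q}{2}$ ($S{\left(E,q \right)} = 0 + q \left(\frac{3}{2} + 3\right) = 0 + q \frac{9}{2} = 0 + \frac{9 q}{2} = \frac{9 q}{2}$)
$M{\left(D \right)} = \frac{3 D}{2}$ ($M{\left(D \right)} = \frac{\frac{9}{2} D}{3} = \frac{3 D}{2}$)
$w^{2}{\left(y{\left(-3,3 \right)},M{\left(2 \right)} \right)} = \left(- 3 \cdot \frac{3}{2} \cdot 2\right)^{2} = \left(\left(-3\right) 3\right)^{2} = \left(-9\right)^{2} = 81$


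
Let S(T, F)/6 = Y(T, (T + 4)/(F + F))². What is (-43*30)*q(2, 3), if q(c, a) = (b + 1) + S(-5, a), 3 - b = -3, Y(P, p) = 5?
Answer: -202530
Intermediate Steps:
S(T, F) = 150 (S(T, F) = 6*5² = 6*25 = 150)
b = 6 (b = 3 - 1*(-3) = 3 + 3 = 6)
q(c, a) = 157 (q(c, a) = (6 + 1) + 150 = 7 + 150 = 157)
(-43*30)*q(2, 3) = -43*30*157 = -1290*157 = -202530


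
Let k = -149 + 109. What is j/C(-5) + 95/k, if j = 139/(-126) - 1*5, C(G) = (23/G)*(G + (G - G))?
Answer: -30607/11592 ≈ -2.6404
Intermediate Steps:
k = -40
C(G) = 23 (C(G) = (23/G)*(G + 0) = (23/G)*G = 23)
j = -769/126 (j = 139*(-1/126) - 5 = -139/126 - 5 = -769/126 ≈ -6.1032)
j/C(-5) + 95/k = -769/126/23 + 95/(-40) = -769/126*1/23 + 95*(-1/40) = -769/2898 - 19/8 = -30607/11592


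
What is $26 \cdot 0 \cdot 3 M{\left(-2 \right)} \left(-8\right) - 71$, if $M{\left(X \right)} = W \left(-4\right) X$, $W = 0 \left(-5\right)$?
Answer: $-71$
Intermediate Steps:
$W = 0$
$M{\left(X \right)} = 0$ ($M{\left(X \right)} = 0 \left(-4\right) X = 0 X = 0$)
$26 \cdot 0 \cdot 3 M{\left(-2 \right)} \left(-8\right) - 71 = 26 \cdot 0 \cdot 3 \cdot 0 \left(-8\right) - 71 = 26 \cdot 0 \cdot 0 \left(-8\right) - 71 = 26 \cdot 0 \left(-8\right) - 71 = 26 \cdot 0 - 71 = 0 - 71 = -71$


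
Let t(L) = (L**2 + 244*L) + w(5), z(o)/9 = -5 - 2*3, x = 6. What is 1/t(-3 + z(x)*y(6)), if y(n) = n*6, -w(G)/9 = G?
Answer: 1/11853096 ≈ 8.4366e-8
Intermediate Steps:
w(G) = -9*G
z(o) = -99 (z(o) = 9*(-5 - 2*3) = 9*(-5 - 6) = 9*(-11) = -99)
y(n) = 6*n
t(L) = -45 + L**2 + 244*L (t(L) = (L**2 + 244*L) - 9*5 = (L**2 + 244*L) - 45 = -45 + L**2 + 244*L)
1/t(-3 + z(x)*y(6)) = 1/(-45 + (-3 - 594*6)**2 + 244*(-3 - 594*6)) = 1/(-45 + (-3 - 99*36)**2 + 244*(-3 - 99*36)) = 1/(-45 + (-3 - 3564)**2 + 244*(-3 - 3564)) = 1/(-45 + (-3567)**2 + 244*(-3567)) = 1/(-45 + 12723489 - 870348) = 1/11853096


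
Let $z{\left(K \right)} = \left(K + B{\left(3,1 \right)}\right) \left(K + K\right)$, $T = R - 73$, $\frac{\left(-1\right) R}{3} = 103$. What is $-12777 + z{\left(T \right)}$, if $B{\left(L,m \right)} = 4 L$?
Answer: $269903$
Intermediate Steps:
$R = -309$ ($R = \left(-3\right) 103 = -309$)
$T = -382$ ($T = -309 - 73 = -382$)
$z{\left(K \right)} = 2 K \left(12 + K\right)$ ($z{\left(K \right)} = \left(K + 4 \cdot 3\right) \left(K + K\right) = \left(K + 12\right) 2 K = \left(12 + K\right) 2 K = 2 K \left(12 + K\right)$)
$-12777 + z{\left(T \right)} = -12777 + 2 \left(-382\right) \left(12 - 382\right) = -12777 + 2 \left(-382\right) \left(-370\right) = -12777 + 282680 = 269903$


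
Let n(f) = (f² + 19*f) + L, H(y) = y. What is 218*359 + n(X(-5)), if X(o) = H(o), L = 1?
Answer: 78193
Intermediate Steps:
X(o) = o
n(f) = 1 + f² + 19*f (n(f) = (f² + 19*f) + 1 = 1 + f² + 19*f)
218*359 + n(X(-5)) = 218*359 + (1 + (-5)² + 19*(-5)) = 78262 + (1 + 25 - 95) = 78262 - 69 = 78193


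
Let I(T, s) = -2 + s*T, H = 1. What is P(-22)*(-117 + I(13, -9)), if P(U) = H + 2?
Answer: -708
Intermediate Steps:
I(T, s) = -2 + T*s
P(U) = 3 (P(U) = 1 + 2 = 3)
P(-22)*(-117 + I(13, -9)) = 3*(-117 + (-2 + 13*(-9))) = 3*(-117 + (-2 - 117)) = 3*(-117 - 119) = 3*(-236) = -708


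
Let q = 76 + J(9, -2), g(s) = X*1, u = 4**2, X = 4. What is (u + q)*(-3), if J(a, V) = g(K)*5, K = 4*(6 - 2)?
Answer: -336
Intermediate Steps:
u = 16
K = 16 (K = 4*4 = 16)
g(s) = 4 (g(s) = 4*1 = 4)
J(a, V) = 20 (J(a, V) = 4*5 = 20)
q = 96 (q = 76 + 20 = 96)
(u + q)*(-3) = (16 + 96)*(-3) = 112*(-3) = -336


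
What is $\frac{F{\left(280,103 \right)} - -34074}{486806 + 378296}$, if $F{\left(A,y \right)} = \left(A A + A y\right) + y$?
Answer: $\frac{141417}{865102} \approx 0.16347$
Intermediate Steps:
$F{\left(A,y \right)} = y + A^{2} + A y$ ($F{\left(A,y \right)} = \left(A^{2} + A y\right) + y = y + A^{2} + A y$)
$\frac{F{\left(280,103 \right)} - -34074}{486806 + 378296} = \frac{\left(103 + 280^{2} + 280 \cdot 103\right) - -34074}{486806 + 378296} = \frac{\left(103 + 78400 + 28840\right) + 34074}{865102} = \left(107343 + 34074\right) \frac{1}{865102} = 141417 \cdot \frac{1}{865102} = \frac{141417}{865102}$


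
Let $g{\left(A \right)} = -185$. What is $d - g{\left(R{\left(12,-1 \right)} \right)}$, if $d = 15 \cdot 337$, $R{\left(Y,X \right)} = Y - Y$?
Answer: $5240$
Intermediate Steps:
$R{\left(Y,X \right)} = 0$
$d = 5055$
$d - g{\left(R{\left(12,-1 \right)} \right)} = 5055 - -185 = 5055 + 185 = 5240$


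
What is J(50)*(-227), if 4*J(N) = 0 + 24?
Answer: -1362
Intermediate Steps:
J(N) = 6 (J(N) = (0 + 24)/4 = (¼)*24 = 6)
J(50)*(-227) = 6*(-227) = -1362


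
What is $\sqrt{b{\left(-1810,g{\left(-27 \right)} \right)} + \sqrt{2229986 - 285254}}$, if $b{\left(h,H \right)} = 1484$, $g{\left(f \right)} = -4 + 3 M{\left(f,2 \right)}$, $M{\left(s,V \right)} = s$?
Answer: $\sqrt{1484 + 2 \sqrt{486183}} \approx 53.652$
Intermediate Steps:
$g{\left(f \right)} = -4 + 3 f$
$\sqrt{b{\left(-1810,g{\left(-27 \right)} \right)} + \sqrt{2229986 - 285254}} = \sqrt{1484 + \sqrt{2229986 - 285254}} = \sqrt{1484 + \sqrt{1944732}} = \sqrt{1484 + 2 \sqrt{486183}}$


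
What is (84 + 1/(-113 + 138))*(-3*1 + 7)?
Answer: 8404/25 ≈ 336.16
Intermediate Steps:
(84 + 1/(-113 + 138))*(-3*1 + 7) = (84 + 1/25)*(-3 + 7) = (84 + 1/25)*4 = (2101/25)*4 = 8404/25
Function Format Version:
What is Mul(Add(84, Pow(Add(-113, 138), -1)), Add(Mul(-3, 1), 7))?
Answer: Rational(8404, 25) ≈ 336.16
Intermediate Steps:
Mul(Add(84, Pow(Add(-113, 138), -1)), Add(Mul(-3, 1), 7)) = Mul(Add(84, Pow(25, -1)), Add(-3, 7)) = Mul(Add(84, Rational(1, 25)), 4) = Mul(Rational(2101, 25), 4) = Rational(8404, 25)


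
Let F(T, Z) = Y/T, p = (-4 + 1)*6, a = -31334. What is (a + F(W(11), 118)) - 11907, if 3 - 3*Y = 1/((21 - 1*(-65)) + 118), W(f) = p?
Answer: -476343467/11016 ≈ -43241.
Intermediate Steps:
p = -18 (p = -3*6 = -18)
W(f) = -18
Y = 611/612 (Y = 1 - 1/(3*((21 - 1*(-65)) + 118)) = 1 - 1/(3*((21 + 65) + 118)) = 1 - 1/(3*(86 + 118)) = 1 - ⅓/204 = 1 - ⅓*1/204 = 1 - 1/612 = 611/612 ≈ 0.99837)
F(T, Z) = 611/(612*T)
(a + F(W(11), 118)) - 11907 = (-31334 + (611/612)/(-18)) - 11907 = (-31334 + (611/612)*(-1/18)) - 11907 = (-31334 - 611/11016) - 11907 = -345175955/11016 - 11907 = -476343467/11016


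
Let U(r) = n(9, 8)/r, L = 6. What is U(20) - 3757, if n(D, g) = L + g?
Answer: -37563/10 ≈ -3756.3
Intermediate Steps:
n(D, g) = 6 + g
U(r) = 14/r (U(r) = (6 + 8)/r = 14/r)
U(20) - 3757 = 14/20 - 3757 = 14*(1/20) - 3757 = 7/10 - 3757 = -37563/10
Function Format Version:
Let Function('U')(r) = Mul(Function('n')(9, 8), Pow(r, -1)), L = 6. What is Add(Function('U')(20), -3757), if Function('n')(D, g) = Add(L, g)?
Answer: Rational(-37563, 10) ≈ -3756.3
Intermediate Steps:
Function('n')(D, g) = Add(6, g)
Function('U')(r) = Mul(14, Pow(r, -1)) (Function('U')(r) = Mul(Add(6, 8), Pow(r, -1)) = Mul(14, Pow(r, -1)))
Add(Function('U')(20), -3757) = Add(Mul(14, Pow(20, -1)), -3757) = Add(Mul(14, Rational(1, 20)), -3757) = Add(Rational(7, 10), -3757) = Rational(-37563, 10)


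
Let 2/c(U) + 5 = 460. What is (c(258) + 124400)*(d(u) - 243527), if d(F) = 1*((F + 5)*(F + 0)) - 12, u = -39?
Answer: -13709740710426/455 ≈ -3.0131e+10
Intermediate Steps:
c(U) = 2/455 (c(U) = 2/(-5 + 460) = 2/455)
d(F) = -12 + F*(5 + F) (d(F) = 1*((5 + F)*F) - 12 = 1*(F*(5 + F)) - 12 = F*(5 + F) - 12 = -12 + F*(5 + F))
(c(258) + 124400)*(d(u) - 243527) = (2/455 + 124400)*((-12 + (-39)² + 5*(-39)) - 243527) = 56602002*((-12 + 1521 - 195) - 243527)/455 = 56602002*(1314 - 243527)/455 = (56602002/455)*(-242213) = -13709740710426/455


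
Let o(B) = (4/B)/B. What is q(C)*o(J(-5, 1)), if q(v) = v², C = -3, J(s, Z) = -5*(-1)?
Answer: 36/25 ≈ 1.4400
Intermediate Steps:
J(s, Z) = 5
o(B) = 4/B²
q(C)*o(J(-5, 1)) = (-3)²*(4/5²) = 9*(4*(1/25)) = 9*(4/25) = 36/25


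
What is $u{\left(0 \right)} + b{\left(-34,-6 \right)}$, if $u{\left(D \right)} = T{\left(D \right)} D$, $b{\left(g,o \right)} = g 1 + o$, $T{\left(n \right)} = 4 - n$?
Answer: $-40$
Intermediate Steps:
$b{\left(g,o \right)} = g + o$
$u{\left(D \right)} = D \left(4 - D\right)$ ($u{\left(D \right)} = \left(4 - D\right) D = D \left(4 - D\right)$)
$u{\left(0 \right)} + b{\left(-34,-6 \right)} = 0 \left(4 - 0\right) - 40 = 0 \left(4 + 0\right) - 40 = 0 \cdot 4 - 40 = 0 - 40 = -40$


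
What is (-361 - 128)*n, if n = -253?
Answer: 123717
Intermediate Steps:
(-361 - 128)*n = (-361 - 128)*(-253) = -489*(-253) = 123717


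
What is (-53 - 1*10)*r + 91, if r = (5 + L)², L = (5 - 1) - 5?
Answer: -917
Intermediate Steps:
L = -1 (L = 4 - 5 = -1)
r = 16 (r = (5 - 1)² = 4² = 16)
(-53 - 1*10)*r + 91 = (-53 - 1*10)*16 + 91 = (-53 - 10)*16 + 91 = -63*16 + 91 = -1008 + 91 = -917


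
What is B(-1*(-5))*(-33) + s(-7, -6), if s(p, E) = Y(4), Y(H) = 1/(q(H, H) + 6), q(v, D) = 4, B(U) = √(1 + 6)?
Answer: ⅒ - 33*√7 ≈ -87.210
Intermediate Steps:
B(U) = √7
Y(H) = ⅒ (Y(H) = 1/(4 + 6) = 1/10 = ⅒)
s(p, E) = ⅒
B(-1*(-5))*(-33) + s(-7, -6) = √7*(-33) + ⅒ = -33*√7 + ⅒ = ⅒ - 33*√7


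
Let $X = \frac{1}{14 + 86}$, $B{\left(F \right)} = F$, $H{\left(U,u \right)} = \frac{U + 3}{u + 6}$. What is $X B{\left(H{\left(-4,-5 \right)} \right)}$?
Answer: $- \frac{1}{100} \approx -0.01$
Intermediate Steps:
$H{\left(U,u \right)} = \frac{3 + U}{6 + u}$
$X = \frac{1}{100} \approx 0.01$
$X B{\left(H{\left(-4,-5 \right)} \right)} = \frac{\frac{1}{6 - 5} \left(3 - 4\right)}{100} = \frac{1^{-1} \left(-1\right)}{100} = \frac{1 \left(-1\right)}{100} = \frac{1}{100} \left(-1\right) = - \frac{1}{100}$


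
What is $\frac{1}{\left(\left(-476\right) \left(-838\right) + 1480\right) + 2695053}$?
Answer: $\frac{1}{3095421} \approx 3.2306 \cdot 10^{-7}$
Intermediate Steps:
$\frac{1}{\left(\left(-476\right) \left(-838\right) + 1480\right) + 2695053} = \frac{1}{\left(398888 + 1480\right) + 2695053} = \frac{1}{400368 + 2695053} = \frac{1}{3095421}$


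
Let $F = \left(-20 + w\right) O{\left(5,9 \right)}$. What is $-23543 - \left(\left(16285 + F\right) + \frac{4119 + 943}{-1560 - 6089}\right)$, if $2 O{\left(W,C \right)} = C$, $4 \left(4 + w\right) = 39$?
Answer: $- \frac{2433190543}{61192} \approx -39763.0$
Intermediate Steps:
$w = \frac{23}{4}$ ($w = -4 + \frac{1}{4} \cdot 39 = -4 + \frac{39}{4} = \frac{23}{4} \approx 5.75$)
$O{\left(W,C \right)} = \frac{C}{2}$
$F = - \frac{513}{8}$ ($F = \left(-20 + \frac{23}{4}\right) \frac{1}{2} \cdot 9 = \left(- \frac{57}{4}\right) \frac{9}{2} = - \frac{513}{8} \approx -64.125$)
$-23543 - \left(\left(16285 + F\right) + \frac{4119 + 943}{-1560 - 6089}\right) = -23543 - \left(\left(16285 - \frac{513}{8}\right) + \frac{4119 + 943}{-1560 - 6089}\right) = -23543 - \left(\frac{129767}{8} + \frac{5062}{-7649}\right) = -23543 - \left(\frac{129767}{8} + 5062 \left(- \frac{1}{7649}\right)\right) = -23543 - \left(\frac{129767}{8} - \frac{5062}{7649}\right) = -23543 - \frac{992547287}{61192} = - \frac{2433190543}{61192}$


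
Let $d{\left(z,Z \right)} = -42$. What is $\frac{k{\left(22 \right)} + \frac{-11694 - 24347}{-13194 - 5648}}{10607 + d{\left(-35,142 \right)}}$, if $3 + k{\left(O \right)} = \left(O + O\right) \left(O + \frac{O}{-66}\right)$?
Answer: $\frac{10765333}{119439438} \approx 0.090132$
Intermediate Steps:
$k{\left(O \right)} = -3 + \frac{65 O^{2}}{33}$ ($k{\left(O \right)} = -3 + \left(O + O\right) \left(O + \frac{O}{-66}\right) = -3 + 2 O \left(O + O \left(- \frac{1}{66}\right)\right) = -3 + 2 O \left(O - \frac{O}{66}\right) = -3 + 2 O \frac{65 O}{66} = -3 + \frac{65 O^{2}}{33}$)
$\frac{k{\left(22 \right)} + \frac{-11694 - 24347}{-13194 - 5648}}{10607 + d{\left(-35,142 \right)}} = \frac{\left(-3 + \frac{65 \cdot 22^{2}}{33}\right) + \frac{-11694 - 24347}{-13194 - 5648}}{10607 - 42} = \frac{\left(-3 + \frac{65}{33} \cdot 484\right) - \frac{36041}{-18842}}{10565} = \left(\left(-3 + \frac{2860}{3}\right) - - \frac{36041}{18842}\right) \frac{1}{10565} = \left(\frac{2851}{3} + \frac{36041}{18842}\right) \frac{1}{10565} = \frac{53826665}{56526} \cdot \frac{1}{10565} = \frac{10765333}{119439438}$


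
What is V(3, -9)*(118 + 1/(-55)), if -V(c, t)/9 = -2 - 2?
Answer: 233604/55 ≈ 4247.3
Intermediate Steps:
V(c, t) = 36 (V(c, t) = -9*(-2 - 2) = -9*(-4) = 36)
V(3, -9)*(118 + 1/(-55)) = 36*(118 + 1/(-55)) = 36*(118 - 1/55) = 36*(6489/55) = 233604/55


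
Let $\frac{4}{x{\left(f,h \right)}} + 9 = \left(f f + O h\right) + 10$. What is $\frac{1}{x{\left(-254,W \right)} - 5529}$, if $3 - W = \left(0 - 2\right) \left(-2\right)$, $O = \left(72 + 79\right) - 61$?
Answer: $- \frac{64427}{356216879} \approx -0.00018086$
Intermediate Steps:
$O = 90$ ($O = 151 - 61 = 90$)
$W = -1$ ($W = 3 - \left(0 - 2\right) \left(-2\right) = 3 - \left(-2\right) \left(-2\right) = 3 - 4 = -1$)
$x{\left(f,h \right)} = \frac{4}{1 + f^{2} + 90 h}$ ($x{\left(f,h \right)} = \frac{4}{-9 + \left(\left(f f + 90 h\right) + 10\right)} = \frac{4}{-9 + \left(\left(f^{2} + 90 h\right) + 10\right)} = \frac{4}{-9 + \left(10 + f^{2} + 90 h\right)} = \frac{4}{1 + f^{2} + 90 h}$)
$\frac{1}{x{\left(-254,W \right)} - 5529} = \frac{1}{\frac{4}{1 + \left(-254\right)^{2} + 90 \left(-1\right)} - 5529} = \frac{1}{\frac{4}{1 + 64516 - 90} - 5529} = \frac{1}{\frac{4}{64427} - 5529} = \frac{1}{- \frac{356216879}{64427}} = - \frac{64427}{356216879}$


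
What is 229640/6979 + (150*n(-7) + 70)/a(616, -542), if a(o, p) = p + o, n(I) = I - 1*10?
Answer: -157280/258223 ≈ -0.60909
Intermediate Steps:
n(I) = -10 + I (n(I) = I - 10 = -10 + I)
a(o, p) = o + p
229640/6979 + (150*n(-7) + 70)/a(616, -542) = 229640/6979 + (150*(-10 - 7) + 70)/(616 - 542) = 229640*(1/6979) + (150*(-17) + 70)/74 = 229640/6979 + (-2550 + 70)*(1/74) = 229640/6979 - 2480*1/74 = 229640/6979 - 1240/37 = -157280/258223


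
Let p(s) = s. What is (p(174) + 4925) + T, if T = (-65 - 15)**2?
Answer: 11499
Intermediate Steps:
T = 6400 (T = (-80)**2 = 6400)
(p(174) + 4925) + T = (174 + 4925) + 6400 = 5099 + 6400 = 11499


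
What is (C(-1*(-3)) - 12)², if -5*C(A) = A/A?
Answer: 3721/25 ≈ 148.84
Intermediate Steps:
C(A) = -⅕ (C(A) = -A/(5*A) = -⅕*1 = -⅕)
(C(-1*(-3)) - 12)² = (-⅕ - 12)² = (-61/5)² = 3721/25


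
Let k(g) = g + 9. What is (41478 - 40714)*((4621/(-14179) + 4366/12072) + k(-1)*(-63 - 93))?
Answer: -20400008210801/21396111 ≈ -9.5345e+5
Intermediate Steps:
k(g) = 9 + g
(41478 - 40714)*((4621/(-14179) + 4366/12072) + k(-1)*(-63 - 93)) = (41478 - 40714)*((4621/(-14179) + 4366/12072) + (9 - 1)*(-63 - 93)) = 764*((4621*(-1/14179) + 4366*(1/12072)) + 8*(-156)) = 764*((-4621/14179 + 2183/6036) - 1248) = 764*(3060401/85584444 - 1248) = 764*(-106806325711/85584444) = -20400008210801/21396111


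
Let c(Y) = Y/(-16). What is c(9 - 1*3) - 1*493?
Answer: -3947/8 ≈ -493.38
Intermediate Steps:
c(Y) = -Y/16 (c(Y) = Y*(-1/16) = -Y/16)
c(9 - 1*3) - 1*493 = -(9 - 1*3)/16 - 1*493 = -(9 - 3)/16 - 493 = -1/16*6 - 493 = -3/8 - 493 = -3947/8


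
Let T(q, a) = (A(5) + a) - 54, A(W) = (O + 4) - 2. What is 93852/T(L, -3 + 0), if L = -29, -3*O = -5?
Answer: -70389/40 ≈ -1759.7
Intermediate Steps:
O = 5/3 (O = -⅓*(-5) = 5/3 ≈ 1.6667)
A(W) = 11/3 (A(W) = (5/3 + 4) - 2 = 17/3 - 2 = 11/3)
T(q, a) = -151/3 + a (T(q, a) = (11/3 + a) - 54 = -151/3 + a)
93852/T(L, -3 + 0) = 93852/(-151/3 + (-3 + 0)) = 93852/(-151/3 - 3) = 93852/(-160/3) = 93852*(-3/160) = -70389/40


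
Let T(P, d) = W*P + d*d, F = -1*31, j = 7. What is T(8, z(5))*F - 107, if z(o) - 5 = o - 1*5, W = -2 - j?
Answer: 1350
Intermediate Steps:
W = -9 (W = -2 - 1*7 = -2 - 7 = -9)
z(o) = o (z(o) = 5 + (o - 1*5) = 5 + (o - 5) = 5 + (-5 + o) = o)
F = -31
T(P, d) = d² - 9*P (T(P, d) = -9*P + d*d = -9*P + d² = d² - 9*P)
T(8, z(5))*F - 107 = (5² - 9*8)*(-31) - 107 = (25 - 72)*(-31) - 107 = -47*(-31) - 107 = 1457 - 107 = 1350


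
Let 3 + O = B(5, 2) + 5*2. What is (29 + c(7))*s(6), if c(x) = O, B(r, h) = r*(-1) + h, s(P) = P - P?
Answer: 0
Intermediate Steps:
s(P) = 0
B(r, h) = h - r (B(r, h) = -r + h = h - r)
O = 4 (O = -3 + ((2 - 1*5) + 5*2) = -3 + ((2 - 5) + 10) = -3 + (-3 + 10) = -3 + 7 = 4)
c(x) = 4
(29 + c(7))*s(6) = (29 + 4)*0 = 33*0 = 0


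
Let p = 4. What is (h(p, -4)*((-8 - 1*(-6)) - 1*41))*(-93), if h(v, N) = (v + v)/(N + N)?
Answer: -3999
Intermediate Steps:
h(v, N) = v/N (h(v, N) = (2*v)/((2*N)) = (2*v)*(1/(2*N)) = v/N)
(h(p, -4)*((-8 - 1*(-6)) - 1*41))*(-93) = ((4/(-4))*((-8 - 1*(-6)) - 1*41))*(-93) = ((4*(-¼))*((-8 + 6) - 41))*(-93) = -(-2 - 41)*(-93) = -1*(-43)*(-93) = 43*(-93) = -3999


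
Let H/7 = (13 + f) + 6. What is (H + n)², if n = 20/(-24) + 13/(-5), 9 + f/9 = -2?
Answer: 285711409/900 ≈ 3.1746e+5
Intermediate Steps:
f = -99 (f = -81 + 9*(-2) = -81 - 18 = -99)
n = -103/30 (n = 20*(-1/24) + 13*(-⅕) = -⅚ - 13/5 = -103/30 ≈ -3.4333)
H = -560 (H = 7*((13 - 99) + 6) = 7*(-86 + 6) = 7*(-80) = -560)
(H + n)² = (-560 - 103/30)² = (-16903/30)² = 285711409/900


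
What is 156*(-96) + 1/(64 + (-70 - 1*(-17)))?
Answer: -164735/11 ≈ -14976.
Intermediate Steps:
156*(-96) + 1/(64 + (-70 - 1*(-17))) = -14976 + 1/(64 + (-70 + 17)) = -14976 + 1/(64 - 53) = -14976 + 1/11 = -164735/11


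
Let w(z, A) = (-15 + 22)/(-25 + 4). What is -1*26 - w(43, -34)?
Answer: -77/3 ≈ -25.667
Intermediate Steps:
w(z, A) = -⅓ (w(z, A) = 7/(-21) = 7*(-1/21) = -⅓)
-1*26 - w(43, -34) = -1*26 - 1*(-⅓) = -26 + ⅓ = -77/3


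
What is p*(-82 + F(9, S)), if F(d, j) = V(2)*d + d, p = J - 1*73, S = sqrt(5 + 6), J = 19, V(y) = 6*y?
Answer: -1890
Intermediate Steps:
S = sqrt(11) ≈ 3.3166
p = -54 (p = 19 - 1*73 = 19 - 73 = -54)
F(d, j) = 13*d (F(d, j) = (6*2)*d + d = 12*d + d = 13*d)
p*(-82 + F(9, S)) = -54*(-82 + 13*9) = -54*(-82 + 117) = -54*35 = -1890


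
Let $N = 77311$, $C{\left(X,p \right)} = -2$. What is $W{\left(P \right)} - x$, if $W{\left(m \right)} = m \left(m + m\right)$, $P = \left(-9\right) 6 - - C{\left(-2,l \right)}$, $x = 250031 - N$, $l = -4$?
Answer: $-166448$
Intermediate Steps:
$x = 172720$ ($x = 250031 - 77311 = 172720$)
$P = -56$ ($P = \left(-9\right) 6 - 2 = -54 + \left(-2 + 0\right) = -54 - 2 = -56$)
$W{\left(m \right)} = 2 m^{2}$ ($W{\left(m \right)} = m 2 m = 2 m^{2}$)
$W{\left(P \right)} - x = 2 \left(-56\right)^{2} - 172720 = 2 \cdot 3136 - 172720 = 6272 - 172720 = -166448$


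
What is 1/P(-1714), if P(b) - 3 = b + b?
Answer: -1/3425 ≈ -0.00029197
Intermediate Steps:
P(b) = 3 + 2*b (P(b) = 3 + (b + b) = 3 + 2*b)
1/P(-1714) = 1/(3 + 2*(-1714)) = 1/(3 - 3428) = 1/(-3425) = -1/3425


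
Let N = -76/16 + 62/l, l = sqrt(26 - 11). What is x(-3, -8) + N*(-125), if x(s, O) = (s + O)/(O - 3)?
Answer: 2379/4 - 1550*sqrt(15)/3 ≈ -1406.3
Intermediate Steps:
x(s, O) = (O + s)/(-3 + O)
l = sqrt(15) ≈ 3.8730
N = -19/4 + 62*sqrt(15)/15 (N = -76/16 + 62/(sqrt(15)) = -76*1/16 + 62*(sqrt(15)/15) = -19/4 + 62*sqrt(15)/15 ≈ 11.258)
x(-3, -8) + N*(-125) = (-8 - 3)/(-3 - 8) + (-19/4 + 62*sqrt(15)/15)*(-125) = -11/(-11) + (2375/4 - 1550*sqrt(15)/3) = -1/11*(-11) + (2375/4 - 1550*sqrt(15)/3) = 1 + (2375/4 - 1550*sqrt(15)/3) = 2379/4 - 1550*sqrt(15)/3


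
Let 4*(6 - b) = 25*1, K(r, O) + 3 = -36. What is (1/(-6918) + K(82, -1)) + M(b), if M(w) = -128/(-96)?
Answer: -260579/6918 ≈ -37.667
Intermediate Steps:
K(r, O) = -39 (K(r, O) = -3 - 36 = -39)
b = -¼ (b = 6 - 25/4 = -¼ ≈ -0.25000)
M(w) = 4/3 (M(w) = -128*(-1/96) = 4/3)
(1/(-6918) + K(82, -1)) + M(b) = (1/(-6918) - 39) + 4/3 = (-1/6918 - 39) + 4/3 = -269803/6918 + 4/3 = -260579/6918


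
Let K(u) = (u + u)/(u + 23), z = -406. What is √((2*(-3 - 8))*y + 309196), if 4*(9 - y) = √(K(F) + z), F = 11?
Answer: √(357201688 + 374*I*√117147)/34 ≈ 555.88 + 0.099603*I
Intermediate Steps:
K(u) = 2*u/(23 + u) (K(u) = (2*u)/(23 + u) = 2*u/(23 + u))
y = 9 - I*√117147/68 (y = 9 - √(2*11/(23 + 11) - 406)/4 = 9 - √(2*11/34 - 406)/4 = 9 - √(2*11*(1/34) - 406)/4 = 9 - √(11/17 - 406)/4 = 9 - I*√117147/68 ≈ 9.0 - 5.0333*I)
√((2*(-3 - 8))*y + 309196) = √((2*(-3 - 8))*(9 - I*√117147/68) + 309196) = √((2*(-11))*(9 - I*√117147/68) + 309196) = √(-22*(9 - I*√117147/68) + 309196) = √((-198 + 11*I*√117147/34) + 309196) = √(308998 + 11*I*√117147/34)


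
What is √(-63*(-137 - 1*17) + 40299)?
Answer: √50001 ≈ 223.61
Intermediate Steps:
√(-63*(-137 - 1*17) + 40299) = √(-63*(-137 - 17) + 40299) = √(-63*(-154) + 40299) = √(9702 + 40299) = √50001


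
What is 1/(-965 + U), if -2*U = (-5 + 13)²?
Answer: -1/997 ≈ -0.0010030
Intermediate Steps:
U = -32 (U = -(-5 + 13)²/2 = -½*8² = -½*64 = -32)
1/(-965 + U) = 1/(-965 - 32) = 1/(-997) = -1/997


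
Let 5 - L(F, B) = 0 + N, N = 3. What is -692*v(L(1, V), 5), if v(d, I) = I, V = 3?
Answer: -3460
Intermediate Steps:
L(F, B) = 2 (L(F, B) = 5 - (0 + 3) = 5 - 1*3 = 5 - 3 = 2)
-692*v(L(1, V), 5) = -692*5 = -3460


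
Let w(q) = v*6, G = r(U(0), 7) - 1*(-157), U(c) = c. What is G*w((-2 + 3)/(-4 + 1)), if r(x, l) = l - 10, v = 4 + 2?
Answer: 5544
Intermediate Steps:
v = 6
r(x, l) = -10 + l
G = 154 (G = (-10 + 7) - 1*(-157) = -3 + 157 = 154)
w(q) = 36 (w(q) = 6*6 = 36)
G*w((-2 + 3)/(-4 + 1)) = 154*36 = 5544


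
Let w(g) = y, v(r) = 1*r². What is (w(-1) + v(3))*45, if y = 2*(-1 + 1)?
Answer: 405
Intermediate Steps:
v(r) = r²
y = 0 (y = 2*0 = 0)
w(g) = 0
(w(-1) + v(3))*45 = (0 + 3²)*45 = (0 + 9)*45 = 9*45 = 405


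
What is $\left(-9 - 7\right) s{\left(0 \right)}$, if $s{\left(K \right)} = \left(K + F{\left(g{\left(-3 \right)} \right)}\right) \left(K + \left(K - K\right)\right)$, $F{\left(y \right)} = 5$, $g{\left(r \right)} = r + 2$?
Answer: $0$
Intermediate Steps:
$g{\left(r \right)} = 2 + r$
$s{\left(K \right)} = K \left(5 + K\right)$ ($s{\left(K \right)} = \left(K + 5\right) \left(K + \left(K - K\right)\right) = \left(5 + K\right) \left(K + 0\right) = \left(5 + K\right) K = K \left(5 + K\right)$)
$\left(-9 - 7\right) s{\left(0 \right)} = \left(-9 - 7\right) 0 \left(5 + 0\right) = - 16 \cdot 0 \cdot 5 = \left(-16\right) 0 = 0$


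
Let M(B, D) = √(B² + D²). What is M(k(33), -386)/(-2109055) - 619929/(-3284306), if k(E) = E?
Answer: 619929/3284306 - √150085/2109055 ≈ 0.18857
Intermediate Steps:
M(k(33), -386)/(-2109055) - 619929/(-3284306) = √(33² + (-386)²)/(-2109055) - 619929/(-3284306) = √(1089 + 148996)*(-1/2109055) - 619929*(-1/3284306) = √150085*(-1/2109055) + 619929/3284306 = -√150085/2109055 + 619929/3284306 = 619929/3284306 - √150085/2109055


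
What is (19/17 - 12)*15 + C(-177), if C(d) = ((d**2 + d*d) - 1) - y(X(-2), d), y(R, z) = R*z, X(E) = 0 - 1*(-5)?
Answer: 1077439/17 ≈ 63379.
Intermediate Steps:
X(E) = 5 (X(E) = 0 + 5 = 5)
C(d) = -1 - 5*d + 2*d**2 (C(d) = ((d**2 + d*d) - 1) - 5*d = ((d**2 + d**2) - 1) - 5*d = (2*d**2 - 1) - 5*d = (-1 + 2*d**2) - 5*d = -1 - 5*d + 2*d**2)
(19/17 - 12)*15 + C(-177) = (19/17 - 12)*15 + (-1 - 5*(-177) + 2*(-177)**2) = (19*(1/17) - 12)*15 + (-1 + 885 + 2*31329) = (19/17 - 12)*15 + (-1 + 885 + 62658) = -185/17*15 + 63542 = -2775/17 + 63542 = 1077439/17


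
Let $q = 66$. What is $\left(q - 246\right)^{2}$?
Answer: $32400$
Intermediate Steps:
$\left(q - 246\right)^{2} = \left(66 - 246\right)^{2} = \left(-180\right)^{2} = 32400$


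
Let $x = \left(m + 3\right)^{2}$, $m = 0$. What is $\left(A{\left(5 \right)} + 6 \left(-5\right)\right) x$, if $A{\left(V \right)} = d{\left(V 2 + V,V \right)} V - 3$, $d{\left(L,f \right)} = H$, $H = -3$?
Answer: $-432$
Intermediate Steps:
$x = 9$ ($x = \left(0 + 3\right)^{2} = 3^{2} = 9$)
$d{\left(L,f \right)} = -3$
$A{\left(V \right)} = -3 - 3 V$ ($A{\left(V \right)} = - 3 V - 3 = -3 - 3 V$)
$\left(A{\left(5 \right)} + 6 \left(-5\right)\right) x = \left(\left(-3 - 15\right) + 6 \left(-5\right)\right) 9 = \left(\left(-3 - 15\right) - 30\right) 9 = \left(-18 - 30\right) 9 = \left(-48\right) 9 = -432$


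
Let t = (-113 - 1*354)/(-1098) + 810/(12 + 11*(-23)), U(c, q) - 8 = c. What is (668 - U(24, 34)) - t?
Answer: 169073881/264618 ≈ 638.94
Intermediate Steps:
U(c, q) = 8 + c
t = -776833/264618 (t = (-113 - 354)*(-1/1098) + 810/(12 - 253) = -467*(-1/1098) + 810/(-241) = 467/1098 + 810*(-1/241) = 467/1098 - 810/241 = -776833/264618 ≈ -2.9357)
(668 - U(24, 34)) - t = (668 - (8 + 24)) - 1*(-776833/264618) = (668 - 1*32) + 776833/264618 = (668 - 32) + 776833/264618 = 636 + 776833/264618 = 169073881/264618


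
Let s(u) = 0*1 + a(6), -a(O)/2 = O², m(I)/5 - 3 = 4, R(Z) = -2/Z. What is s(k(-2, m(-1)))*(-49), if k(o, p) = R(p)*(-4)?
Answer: 3528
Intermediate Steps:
m(I) = 35 (m(I) = 15 + 5*4 = 15 + 20 = 35)
a(O) = -2*O²
k(o, p) = 8/p (k(o, p) = -2/p*(-4) = 8/p)
s(u) = -72 (s(u) = 0*1 - 2*6² = 0 - 2*36 = 0 - 72 = -72)
s(k(-2, m(-1)))*(-49) = -72*(-49) = 3528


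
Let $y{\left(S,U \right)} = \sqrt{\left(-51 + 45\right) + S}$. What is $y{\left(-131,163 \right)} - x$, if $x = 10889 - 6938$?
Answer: $-3951 + i \sqrt{137} \approx -3951.0 + 11.705 i$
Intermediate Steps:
$x = 3951$ ($x = 10889 - 6938 = 3951$)
$y{\left(S,U \right)} = \sqrt{-6 + S}$
$y{\left(-131,163 \right)} - x = \sqrt{-6 - 131} - 3951 = \sqrt{-137} - 3951 = i \sqrt{137} - 3951 = -3951 + i \sqrt{137}$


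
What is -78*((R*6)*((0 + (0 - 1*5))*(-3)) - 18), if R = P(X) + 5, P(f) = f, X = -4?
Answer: -5616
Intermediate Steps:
R = 1 (R = -4 + 5 = 1)
-78*((R*6)*((0 + (0 - 1*5))*(-3)) - 18) = -78*((1*6)*((0 + (0 - 1*5))*(-3)) - 18) = -78*(6*((0 + (0 - 5))*(-3)) - 18) = -78*(6*((0 - 5)*(-3)) - 18) = -78*(6*(-5*(-3)) - 18) = -78*(6*15 - 18) = -78*(90 - 18) = -78*72 = -5616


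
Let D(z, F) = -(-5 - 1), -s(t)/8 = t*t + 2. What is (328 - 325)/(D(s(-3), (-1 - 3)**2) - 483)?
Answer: -1/159 ≈ -0.0062893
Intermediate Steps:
s(t) = -16 - 8*t**2 (s(t) = -8*(t*t + 2) = -8*(t**2 + 2) = -8*(2 + t**2) = -16 - 8*t**2)
D(z, F) = 6 (D(z, F) = -1*(-6) = 6)
(328 - 325)/(D(s(-3), (-1 - 3)**2) - 483) = (328 - 325)/(6 - 483) = 3/(-477) = 3*(-1/477) = -1/159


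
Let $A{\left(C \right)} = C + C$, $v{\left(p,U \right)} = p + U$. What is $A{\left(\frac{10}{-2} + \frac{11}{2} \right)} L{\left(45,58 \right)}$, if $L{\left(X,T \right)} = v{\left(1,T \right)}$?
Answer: $59$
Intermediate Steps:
$v{\left(p,U \right)} = U + p$
$L{\left(X,T \right)} = 1 + T$ ($L{\left(X,T \right)} = T + 1 = 1 + T$)
$A{\left(C \right)} = 2 C$
$A{\left(\frac{10}{-2} + \frac{11}{2} \right)} L{\left(45,58 \right)} = 2 \left(\frac{10}{-2} + \frac{11}{2}\right) \left(1 + 58\right) = 2 \left(10 \left(- \frac{1}{2}\right) + 11 \cdot \frac{1}{2}\right) 59 = 2 \left(-5 + \frac{11}{2}\right) 59 = 2 \cdot \frac{1}{2} \cdot 59 = 1 \cdot 59 = 59$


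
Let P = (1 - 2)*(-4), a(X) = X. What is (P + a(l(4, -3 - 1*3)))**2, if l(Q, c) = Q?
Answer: 64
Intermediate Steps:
P = 4 (P = -1*(-4) = 4)
(P + a(l(4, -3 - 1*3)))**2 = (4 + 4)**2 = 8**2 = 64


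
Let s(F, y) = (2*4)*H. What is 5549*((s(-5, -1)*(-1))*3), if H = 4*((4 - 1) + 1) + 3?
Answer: -2530344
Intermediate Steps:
H = 19 (H = 4*(3 + 1) + 3 = 4*4 + 3 = 16 + 3 = 19)
s(F, y) = 152 (s(F, y) = (2*4)*19 = 8*19 = 152)
5549*((s(-5, -1)*(-1))*3) = 5549*((152*(-1))*3) = 5549*(-152*3) = 5549*(-456) = -2530344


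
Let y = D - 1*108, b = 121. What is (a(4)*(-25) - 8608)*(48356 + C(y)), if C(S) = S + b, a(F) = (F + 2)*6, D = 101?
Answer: -460852760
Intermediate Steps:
a(F) = 12 + 6*F (a(F) = (2 + F)*6 = 12 + 6*F)
y = -7 (y = 101 - 1*108 = 101 - 108 = -7)
C(S) = 121 + S (C(S) = S + 121 = 121 + S)
(a(4)*(-25) - 8608)*(48356 + C(y)) = ((12 + 6*4)*(-25) - 8608)*(48356 + (121 - 7)) = ((12 + 24)*(-25) - 8608)*(48356 + 114) = (36*(-25) - 8608)*48470 = (-900 - 8608)*48470 = -9508*48470 = -460852760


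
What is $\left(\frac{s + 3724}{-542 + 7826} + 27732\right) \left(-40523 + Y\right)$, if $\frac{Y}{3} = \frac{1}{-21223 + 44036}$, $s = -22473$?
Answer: $- \frac{46680426379498061}{41542473} \approx -1.1237 \cdot 10^{9}$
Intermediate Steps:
$Y = \frac{3}{22813}$ ($Y = \frac{3}{-21223 + 44036} = \frac{3}{22813} \approx 0.0001315$)
$\left(\frac{s + 3724}{-542 + 7826} + 27732\right) \left(-40523 + Y\right) = \left(\frac{-22473 + 3724}{-542 + 7826} + 27732\right) \left(-40523 + \frac{3}{22813}\right) = \left(- \frac{18749}{7284} + 27732\right) \left(- \frac{924451196}{22813}\right) = \frac{201981139}{7284} \left(- \frac{924451196}{22813}\right) = - \frac{46680426379498061}{41542473}$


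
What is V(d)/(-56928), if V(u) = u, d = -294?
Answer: 49/9488 ≈ 0.0051644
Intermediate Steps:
V(d)/(-56928) = -294/(-56928) = -294*(-1/56928) = 49/9488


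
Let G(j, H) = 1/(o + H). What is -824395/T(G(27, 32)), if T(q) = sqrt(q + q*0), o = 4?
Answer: -4946370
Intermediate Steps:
G(j, H) = 1/(4 + H)
T(q) = sqrt(q) (T(q) = sqrt(q + 0) = sqrt(q))
-824395/T(G(27, 32)) = -824395*sqrt(4 + 32) = -824395/(sqrt(1/36)) = -824395/1/6 = -824395*6 = -4946370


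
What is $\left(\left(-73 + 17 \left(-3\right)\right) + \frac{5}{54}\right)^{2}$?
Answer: $\frac{44769481}{2916} \approx 15353.0$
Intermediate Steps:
$\left(\left(-73 + 17 \left(-3\right)\right) + \frac{5}{54}\right)^{2} = \left(\left(-73 - 51\right) + 5 \cdot \frac{1}{54}\right)^{2} = \left(-124 + \frac{5}{54}\right)^{2} = \left(- \frac{6691}{54}\right)^{2} = \frac{44769481}{2916}$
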